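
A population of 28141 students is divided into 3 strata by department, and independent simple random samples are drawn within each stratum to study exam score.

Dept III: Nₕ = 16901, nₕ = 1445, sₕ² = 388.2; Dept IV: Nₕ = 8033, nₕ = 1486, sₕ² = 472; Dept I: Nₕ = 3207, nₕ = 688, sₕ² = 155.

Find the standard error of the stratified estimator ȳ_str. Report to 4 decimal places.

Var(ȳ_str) = Σₕ Wₕ²(1 − fₕ)sₕ²/nₕ with Wₕ = Nₕ/N, N = 28141.
Dept III: Wₕ = 0.60058278; term = 0.60058278²·(1 − 0.08549790)·388.2/1445 = 0.088617224.
Dept IV: Wₕ = 0.28545539; term = 0.28545539²·(1 − 0.18498693)·472/1486 = 0.021094258.
Dept I: Wₕ = 0.11396184; term = 0.11396184²·(1 − 0.21453071)·155/688 = 0.0022982186.
Sum = 0.1120097.
SE = √(0.1120097) = 0.3347.

0.3347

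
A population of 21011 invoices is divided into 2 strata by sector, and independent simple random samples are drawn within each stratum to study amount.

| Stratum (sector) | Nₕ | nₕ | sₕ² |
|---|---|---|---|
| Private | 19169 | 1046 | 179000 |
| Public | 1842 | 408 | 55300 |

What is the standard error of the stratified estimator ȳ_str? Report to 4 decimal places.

Var(ȳ_str) = Σₕ Wₕ²(1 − fₕ)sₕ²/nₕ with Wₕ = Nₕ/N, N = 21011.
Private: Wₕ = 0.91233164; term = 0.91233164²·(1 − 0.05456727)·179000/1046 = 134.66584.
Public: Wₕ = 0.08766836; term = 0.08766836²·(1 − 0.22149837)·55300/408 = 0.81098029.
Sum = 135.47682.
SE = √(135.47682) = 11.6395.

11.6395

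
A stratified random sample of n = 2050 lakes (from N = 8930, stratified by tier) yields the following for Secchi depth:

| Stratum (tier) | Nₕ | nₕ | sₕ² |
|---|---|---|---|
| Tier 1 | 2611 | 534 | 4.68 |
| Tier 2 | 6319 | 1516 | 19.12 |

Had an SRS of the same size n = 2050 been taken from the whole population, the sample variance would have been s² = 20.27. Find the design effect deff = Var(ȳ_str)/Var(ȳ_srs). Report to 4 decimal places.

Var(ȳ_str) = Σ Wₕ²(1−fₕ)sₕ²/nₕ with Wₕ = Nₕ/8930:
  Tier 1: (2611/8930)²·(1−534/2611)·4.68/534 = 5.9599834 × 10^-4
  Tier 2: (6319/8930)²·(1−1516/6319)·19.12/1516 = 0.0048000605
  → Var(ȳ_str) = 0.0053960588.
Var(ȳ_srs) = (1 − 2050/8930)·20.27/2050 = 0.0076179281.
deff = 0.0053960588 / 0.0076179281 = 0.7083.

0.7083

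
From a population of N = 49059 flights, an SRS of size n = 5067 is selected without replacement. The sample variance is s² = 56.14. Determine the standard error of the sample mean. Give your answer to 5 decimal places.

Under SRS without replacement, Var(ȳ) = (1 − f)·s²/n with f = n/N = 5067/49059 = 0.10328380.
Var(ȳ) = (1 − 0.10328380)·56.14/5067 = 0.89671620·0.011079534 = 0.0099351978.
SE(ȳ) = √(0.0099351978) = 0.09968.

0.09968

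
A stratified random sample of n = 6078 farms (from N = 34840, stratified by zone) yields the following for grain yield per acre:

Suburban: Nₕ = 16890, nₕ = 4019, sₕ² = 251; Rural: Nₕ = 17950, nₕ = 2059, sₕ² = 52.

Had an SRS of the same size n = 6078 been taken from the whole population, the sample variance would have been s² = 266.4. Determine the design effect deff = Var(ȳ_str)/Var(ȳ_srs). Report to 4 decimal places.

0.4731

Var(ȳ_str) = Σ Wₕ²(1−fₕ)sₕ²/nₕ with Wₕ = Nₕ/34840:
  Suburban: (16890/34840)²·(1−4019/16890)·251/4019 = 0.011185138
  Rural: (17950/34840)²·(1−2059/17950)·52/2059 = 0.0059348041
  → Var(ȳ_str) = 0.017119942.
Var(ȳ_srs) = (1 − 6078/34840)·266.4/6078 = 0.036183824.
deff = 0.017119942 / 0.036183824 = 0.4731.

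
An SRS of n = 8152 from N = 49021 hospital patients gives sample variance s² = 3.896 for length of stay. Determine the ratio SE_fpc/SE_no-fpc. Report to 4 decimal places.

0.9131

f = n/N = 8152/49021 = 0.16629608.
SE_no-fpc = √(s²/n) = 0.021861371; SE_fpc = √((1−f)s²/n) = 0.019961047.
Ratio = √(1−f) = 0.91307389.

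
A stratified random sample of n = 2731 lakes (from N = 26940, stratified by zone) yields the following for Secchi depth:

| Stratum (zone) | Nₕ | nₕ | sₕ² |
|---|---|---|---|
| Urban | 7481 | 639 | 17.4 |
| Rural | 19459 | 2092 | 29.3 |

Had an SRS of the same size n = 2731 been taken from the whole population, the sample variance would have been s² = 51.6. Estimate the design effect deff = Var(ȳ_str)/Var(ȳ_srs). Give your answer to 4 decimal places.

0.4972

Var(ȳ_str) = Σ Wₕ²(1−fₕ)sₕ²/nₕ with Wₕ = Nₕ/26940:
  Urban: (7481/26940)²·(1−639/7481)·17.4/639 = 0.0019204187
  Rural: (19459/26940)²·(1−2092/19459)·29.3/2092 = 0.0065216289
  → Var(ȳ_str) = 0.0084420476.
Var(ȳ_srs) = (1 − 2731/26940)·51.6/2731 = 0.01697881.
deff = 0.0084420476 / 0.01697881 = 0.4972.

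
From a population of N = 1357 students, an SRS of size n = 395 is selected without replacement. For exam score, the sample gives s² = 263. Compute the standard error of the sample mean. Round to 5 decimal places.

0.68703

Under SRS without replacement, Var(ȳ) = (1 − f)·s²/n with f = n/N = 395/1357 = 0.29108327.
Var(ȳ) = (1 − 0.29108327)·263/395 = 0.70891673·0.66582278 = 0.47201291.
SE(ȳ) = √(0.47201291) = 0.68703.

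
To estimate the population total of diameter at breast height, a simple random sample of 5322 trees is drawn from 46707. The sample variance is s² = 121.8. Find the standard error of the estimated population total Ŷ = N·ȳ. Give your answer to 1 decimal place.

Var(Ŷ) = N²·Var(ȳ) = N²·(1 − n/N)·s²/n.
f = 5322/46707 = 0.11394438; Var(ȳ) = 0.88605562·121.8/5322 = 0.020278387.
Var(Ŷ) = 46707² · 0.020278387 = 4.423819 × 10^7.
SE(Ŷ) = √(4.423819 × 10^7) = 6651.2.

6651.2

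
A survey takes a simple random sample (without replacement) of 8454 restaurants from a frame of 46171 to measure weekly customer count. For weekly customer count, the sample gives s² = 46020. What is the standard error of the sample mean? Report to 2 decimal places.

Under SRS without replacement, Var(ȳ) = (1 − f)·s²/n with f = n/N = 8454/46171 = 0.18310195.
Var(ȳ) = (1 − 0.18310195)·46020/8454 = 0.81689805·5.443577 = 4.4468475.
SE(ȳ) = √(4.4468475) = 2.11.

2.11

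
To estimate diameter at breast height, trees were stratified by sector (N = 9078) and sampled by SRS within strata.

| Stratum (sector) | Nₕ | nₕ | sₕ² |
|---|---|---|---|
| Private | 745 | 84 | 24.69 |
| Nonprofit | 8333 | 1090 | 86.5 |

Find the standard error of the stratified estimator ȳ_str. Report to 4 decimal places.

0.2447

Var(ȳ_str) = Σₕ Wₕ²(1 − fₕ)sₕ²/nₕ with Wₕ = Nₕ/N, N = 9078.
Private: Wₕ = 0.08206653; term = 0.08206653²·(1 − 0.11275168)·24.69/84 = 0.0017563828.
Nonprofit: Wₕ = 0.91793347; term = 0.91793347²·(1 − 0.13080523)·86.5/1090 = 0.05812047.
Sum = 0.059876853.
SE = √(0.059876853) = 0.2447.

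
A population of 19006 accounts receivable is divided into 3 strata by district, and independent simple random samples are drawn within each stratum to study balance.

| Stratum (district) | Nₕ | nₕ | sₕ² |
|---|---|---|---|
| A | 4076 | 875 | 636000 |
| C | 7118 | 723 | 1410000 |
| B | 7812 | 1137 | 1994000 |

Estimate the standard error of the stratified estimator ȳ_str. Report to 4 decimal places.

Var(ȳ_str) = Σₕ Wₕ²(1 − fₕ)sₕ²/nₕ with Wₕ = Nₕ/N, N = 19006.
A: Wₕ = 0.21445859; term = 0.21445859²·(1 − 0.21467125)·636000/875 = 26.253515.
C: Wₕ = 0.37451331; term = 0.37451331²·(1 − 0.10157348)·1410000/723 = 245.75247.
B: Wₕ = 0.41102810; term = 0.41102810²·(1 − 0.14554531)·1994000/1137 = 253.16097.
Sum = 525.16696.
SE = √(525.16696) = 22.9165.

22.9165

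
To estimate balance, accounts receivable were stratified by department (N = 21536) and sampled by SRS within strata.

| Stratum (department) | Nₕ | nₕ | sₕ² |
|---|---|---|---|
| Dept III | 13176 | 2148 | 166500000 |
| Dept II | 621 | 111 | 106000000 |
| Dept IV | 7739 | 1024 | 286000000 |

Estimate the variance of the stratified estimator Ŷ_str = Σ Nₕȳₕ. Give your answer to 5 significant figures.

Var(Ŷ_str) = Σₕ Nₕ²(1 − fₕ)sₕ²/nₕ.
Dept III: 13176²·(1 − 2148/13176)·166500000/2148 = 1.1263161 × 10^13.
Dept II: 621²·(1 − 111/621)·106000000/111 = 3.0244378 × 10^11.
Dept IV: 7739²·(1 − 1024/7739)·286000000/1024 = 1.4514328 × 10^13.
Sum = 2.6079933 × 10^13.

2.6080 × 10^13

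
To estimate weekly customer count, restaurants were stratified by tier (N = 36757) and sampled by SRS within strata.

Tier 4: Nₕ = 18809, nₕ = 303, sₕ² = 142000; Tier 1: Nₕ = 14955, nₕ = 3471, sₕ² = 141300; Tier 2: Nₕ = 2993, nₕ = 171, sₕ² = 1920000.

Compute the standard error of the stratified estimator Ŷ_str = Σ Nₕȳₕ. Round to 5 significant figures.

Var(Ŷ_str) = Σₕ Nₕ²(1 − fₕ)sₕ²/nₕ.
Tier 4: 18809²·(1 − 303/18809)·142000/303 = 1.631263 × 10^11.
Tier 1: 14955²·(1 − 3471/14955)·141300/3471 = 6.9914483 × 10^9.
Tier 2: 2993²·(1 − 171/2993)·1920000/171 = 9.4835043 × 10^10.
Sum = 2.6495279 × 10^11.
SE = √(2.6495279 × 10^11) = 514740.

514740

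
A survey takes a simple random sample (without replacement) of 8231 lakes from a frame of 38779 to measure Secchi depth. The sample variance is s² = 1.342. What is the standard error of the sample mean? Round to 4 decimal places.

0.0113

Under SRS without replacement, Var(ȳ) = (1 − f)·s²/n with f = n/N = 8231/38779 = 0.21225406.
Var(ȳ) = (1 − 0.21225406)·1.342/8231 = 0.78774594·1.6304216 × 10^-4 = 1.284358 × 10^-4.
SE(ȳ) = √(1.284358 × 10^-4) = 0.0113.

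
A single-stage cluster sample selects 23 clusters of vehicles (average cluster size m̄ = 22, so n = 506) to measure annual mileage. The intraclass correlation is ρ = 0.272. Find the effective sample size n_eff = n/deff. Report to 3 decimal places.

75.387

deff = 1 + (22 − 1)·0.272 = 1 + 5.712 = 6.712.
n_eff = 506 / 6.712 = 75.387.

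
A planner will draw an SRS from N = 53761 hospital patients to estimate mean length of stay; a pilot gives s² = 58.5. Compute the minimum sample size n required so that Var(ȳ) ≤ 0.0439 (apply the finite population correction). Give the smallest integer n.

1301

Without fpc, n₀ = s²/D = 58.5/0.0439 = 1332.5740.
With fpc, (1 − n/N)·s²/n ≤ D requires n ≥ n₀/(1 + n₀/N) = 1332.5740/(1 + 1332.5740/53761) = 1300.3424.
Rounding up, n = 1301.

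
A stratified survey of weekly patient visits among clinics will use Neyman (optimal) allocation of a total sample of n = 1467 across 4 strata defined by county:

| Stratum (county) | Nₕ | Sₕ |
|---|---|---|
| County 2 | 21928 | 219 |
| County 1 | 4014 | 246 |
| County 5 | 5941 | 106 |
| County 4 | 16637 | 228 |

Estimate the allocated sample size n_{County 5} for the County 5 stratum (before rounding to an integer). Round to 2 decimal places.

Neyman allocation: nₕ = n·NₕSₕ / Σⱼ NⱼSⱼ.
Σ NⱼSⱼ = 21928·219 + 4014·246 + 5941·106 + 16637·228 = 1.0212658 × 10^7.
n_{County 5} = 1467·5941·106 / (1.0212658 × 10^7) = 90.46.

90.46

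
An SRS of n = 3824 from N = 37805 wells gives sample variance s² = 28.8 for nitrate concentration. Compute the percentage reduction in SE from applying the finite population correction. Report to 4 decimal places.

5.1923

f = n/N = 3824/37805 = 0.10115064.
SE_no-fpc = √(s²/n) = 0.086783528; SE_fpc = √((1−f)s²/n) = 0.082277438.
Ratio = √(1−f) = 0.94807666. Reduction = 100·(1 − 0.94807666) = 5.1923%.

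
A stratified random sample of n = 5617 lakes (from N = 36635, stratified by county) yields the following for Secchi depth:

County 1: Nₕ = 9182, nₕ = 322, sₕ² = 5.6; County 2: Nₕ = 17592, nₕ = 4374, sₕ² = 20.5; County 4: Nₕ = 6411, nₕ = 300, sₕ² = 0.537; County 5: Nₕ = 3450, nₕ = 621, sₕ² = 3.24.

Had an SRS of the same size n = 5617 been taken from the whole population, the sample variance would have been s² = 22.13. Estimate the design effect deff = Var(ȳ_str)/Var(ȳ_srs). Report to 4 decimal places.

0.5865

Var(ȳ_str) = Σ Wₕ²(1−fₕ)sₕ²/nₕ with Wₕ = Nₕ/36635:
  County 1: (9182/36635)²·(1−322/9182)·5.6/322 = 0.0010541703
  County 2: (17592/36635)²·(1−4374/17592)·20.5/4374 = 8.1201426 × 10^-4
  County 4: (6411/36635)²·(1−300/6411)·0.537/300 = 5.2251492 × 10^-5
  County 5: (3450/36635)²·(1−621/3450)·3.24/621 = 3.7941375 × 10^-5
  → Var(ȳ_str) = 0.0019563774.
Var(ȳ_srs) = (1 − 5617/36635)·22.13/5617 = 0.0033357584.
deff = 0.0019563774 / 0.0033357584 = 0.5865.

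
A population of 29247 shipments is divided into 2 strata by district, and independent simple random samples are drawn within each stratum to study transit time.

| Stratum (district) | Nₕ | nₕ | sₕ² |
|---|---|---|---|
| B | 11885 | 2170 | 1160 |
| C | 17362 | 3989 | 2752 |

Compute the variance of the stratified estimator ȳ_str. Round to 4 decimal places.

Var(ȳ_str) = Σₕ Wₕ²(1 − fₕ)sₕ²/nₕ with Wₕ = Nₕ/N, N = 29247.
B: Wₕ = 0.40636646; term = 0.40636646²·(1 − 0.18258309)·1160/2170 = 0.072156855.
C: Wₕ = 0.59363354; term = 0.59363354²·(1 − 0.22975464)·2752/3989 = 0.18726229.
Sum = 0.25941915.

0.2594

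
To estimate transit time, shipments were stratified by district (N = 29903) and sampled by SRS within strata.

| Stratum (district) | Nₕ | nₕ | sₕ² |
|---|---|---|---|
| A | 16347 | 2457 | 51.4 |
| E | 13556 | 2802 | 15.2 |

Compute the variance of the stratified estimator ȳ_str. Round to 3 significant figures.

Var(ȳ_str) = Σₕ Wₕ²(1 − fₕ)sₕ²/nₕ with Wₕ = Nₕ/N, N = 29903.
A: Wₕ = 0.54666756; term = 0.54666756²·(1 − 0.15030281)·51.4/2457 = 0.0053121307.
E: Wₕ = 0.45333244; term = 0.45333244²·(1 − 0.20669814)·15.2/2802 = 8.8439754 × 10^-4.
Sum = 0.0061965282.

0.00620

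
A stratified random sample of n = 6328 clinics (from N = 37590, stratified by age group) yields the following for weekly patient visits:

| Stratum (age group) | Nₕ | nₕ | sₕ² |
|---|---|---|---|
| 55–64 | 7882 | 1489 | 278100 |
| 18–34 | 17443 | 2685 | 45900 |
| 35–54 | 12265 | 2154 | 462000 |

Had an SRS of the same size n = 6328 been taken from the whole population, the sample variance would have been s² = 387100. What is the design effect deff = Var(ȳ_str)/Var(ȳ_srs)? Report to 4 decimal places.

Var(ȳ_str) = Σ Wₕ²(1−fₕ)sₕ²/nₕ with Wₕ = Nₕ/37590:
  55–64: (7882/37590)²·(1−1489/7882)·278100/1489 = 6.6604378
  18–34: (17443/37590)²·(1−2685/17443)·45900/2685 = 3.1143859
  35–54: (12265/37590)²·(1−2154/12265)·462000/2154 = 18.82406
  → Var(ȳ_str) = 28.598884.
Var(ȳ_srs) = (1 − 6328/37590)·387100/6328 = 50.874615.
deff = 28.598884 / 50.874615 = 0.5621.

0.5621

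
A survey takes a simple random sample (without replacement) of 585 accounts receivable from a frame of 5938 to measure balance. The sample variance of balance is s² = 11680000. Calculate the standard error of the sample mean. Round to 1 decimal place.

134.2

Under SRS without replacement, Var(ȳ) = (1 − f)·s²/n with f = n/N = 585/5938 = 0.09851802.
Var(ȳ) = (1 − 0.09851802)·11680000/585 = 0.90148198·19965.812 = 17998.82.
SE(ȳ) = √(17998.82) = 134.2.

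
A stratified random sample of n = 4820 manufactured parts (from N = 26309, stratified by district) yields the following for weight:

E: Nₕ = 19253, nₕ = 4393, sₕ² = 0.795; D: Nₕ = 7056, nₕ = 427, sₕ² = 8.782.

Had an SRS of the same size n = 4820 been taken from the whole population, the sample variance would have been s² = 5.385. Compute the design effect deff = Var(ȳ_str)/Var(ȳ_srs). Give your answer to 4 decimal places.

1.6050

Var(ȳ_str) = Σ Wₕ²(1−fₕ)sₕ²/nₕ with Wₕ = Nₕ/26309:
  E: (19253/26309)²·(1−4393/19253)·0.795/4393 = 7.4802216 × 10^-5
  D: (7056/26309)²·(1−427/7056)·8.782/427 = 0.0013898357
  → Var(ȳ_str) = 0.0014646379.
Var(ȳ_srs) = (1 − 4820/26309)·5.385/4820 = 9.1253711 × 10^-4.
deff = 0.0014646379 / (9.1253711 × 10^-4) = 1.6050.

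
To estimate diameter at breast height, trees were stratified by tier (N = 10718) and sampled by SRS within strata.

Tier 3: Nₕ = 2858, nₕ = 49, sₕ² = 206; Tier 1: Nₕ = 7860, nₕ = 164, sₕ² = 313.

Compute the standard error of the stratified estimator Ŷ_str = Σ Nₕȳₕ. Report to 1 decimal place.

Var(Ŷ_str) = Σₕ Nₕ²(1 − fₕ)sₕ²/nₕ.
Tier 3: 2858²·(1 − 49/2858)·206/49 = 3.375088 × 10^7.
Tier 1: 7860²·(1 − 164/7860)·313/164 = 1.1544845 × 10^8.
Sum = 1.4919933 × 10^8.
SE = √(1.4919933 × 10^8) = 12214.7.

12214.7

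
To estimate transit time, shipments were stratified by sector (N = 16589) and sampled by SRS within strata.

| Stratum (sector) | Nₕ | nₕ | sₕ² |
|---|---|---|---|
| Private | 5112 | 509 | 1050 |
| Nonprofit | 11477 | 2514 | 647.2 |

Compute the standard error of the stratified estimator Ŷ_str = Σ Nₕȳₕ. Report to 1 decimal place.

8661.6

Var(Ŷ_str) = Σₕ Nₕ²(1 − fₕ)sₕ²/nₕ.
Private: 5112²·(1 − 509/5112)·1050/509 = 4.8540398 × 10^7.
Nonprofit: 11477²·(1 − 2514/11477)·647.2/2514 = 2.6482258 × 10^7.
Sum = 7.5022656 × 10^7.
SE = √(7.5022656 × 10^7) = 8661.6.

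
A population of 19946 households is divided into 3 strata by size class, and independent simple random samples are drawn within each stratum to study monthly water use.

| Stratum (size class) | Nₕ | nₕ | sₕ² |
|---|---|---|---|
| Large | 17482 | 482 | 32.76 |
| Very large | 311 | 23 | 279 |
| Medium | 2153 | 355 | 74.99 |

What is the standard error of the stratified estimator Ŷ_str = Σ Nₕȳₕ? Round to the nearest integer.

Var(Ŷ_str) = Σₕ Nₕ²(1 − fₕ)sₕ²/nₕ.
Large: 17482²·(1 − 482/17482)·32.76/482 = 2.0199327 × 10^7.
Very large: 311²·(1 − 23/311)·279/23 = 1.0864988 × 10^6.
Medium: 2153²·(1 − 355/2153)·74.99/355 = 817727.72.
Sum = 2.2103554 × 10^7.
SE = √(2.2103554 × 10^7) = 4701.

4701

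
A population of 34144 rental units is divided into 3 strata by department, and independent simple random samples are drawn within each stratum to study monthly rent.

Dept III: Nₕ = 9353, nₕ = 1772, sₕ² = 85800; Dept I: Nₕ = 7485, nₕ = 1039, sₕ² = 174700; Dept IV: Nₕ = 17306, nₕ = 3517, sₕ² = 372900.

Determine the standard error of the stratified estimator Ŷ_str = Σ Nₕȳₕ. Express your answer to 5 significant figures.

Var(Ŷ_str) = Σₕ Nₕ²(1 − fₕ)sₕ²/nₕ.
Dept III: 9353²·(1 − 1772/9353)·85800/1772 = 3.433215 × 10^9.
Dept I: 7485²·(1 − 1039/7485)·174700/1039 = 8.1125888 × 10^9.
Dept IV: 17306²·(1 − 3517/17306)·372900/3517 = 2.5301687 × 10^10.
Sum = 3.6847491 × 10^10.
SE = √(3.6847491 × 10^10) = 191960.

191960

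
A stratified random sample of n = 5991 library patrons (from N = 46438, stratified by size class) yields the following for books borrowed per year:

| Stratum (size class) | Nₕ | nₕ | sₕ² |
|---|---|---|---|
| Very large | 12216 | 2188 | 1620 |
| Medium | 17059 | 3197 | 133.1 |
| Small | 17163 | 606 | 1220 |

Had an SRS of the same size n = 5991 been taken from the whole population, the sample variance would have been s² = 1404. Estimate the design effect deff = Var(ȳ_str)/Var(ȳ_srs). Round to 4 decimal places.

Var(ȳ_str) = Σ Wₕ²(1−fₕ)sₕ²/nₕ with Wₕ = Nₕ/46438:
  Very large: (12216/46438)²·(1−2188/12216)·1620/2188 = 0.042059493
  Medium: (17059/46438)²·(1−3197/17059)·133.1/3197 = 0.0045652847
  Small: (17163/46438)²·(1−606/17163)·1220/606 = 0.26528643
  → Var(ȳ_str) = 0.31191121.
Var(ȳ_srs) = (1 − 5991/46438)·1404/5991 = 0.20411767.
deff = 0.31191121 / 0.20411767 = 1.5281.

1.5281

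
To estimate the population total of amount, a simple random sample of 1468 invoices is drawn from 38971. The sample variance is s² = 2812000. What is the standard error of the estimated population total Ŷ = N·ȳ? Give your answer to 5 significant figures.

Var(Ŷ) = N²·Var(ȳ) = N²·(1 − n/N)·s²/n.
f = 1468/38971 = 0.03766904; Var(ȳ) = 0.96233096·2812000/1468 = 1843.3751.
Var(Ŷ) = 38971² · 1843.3751 = 2.7996054 × 10^12.
SE(Ŷ) = √(2.7996054 × 10^12) = 1.6732 × 10^6.

1.6732 × 10^6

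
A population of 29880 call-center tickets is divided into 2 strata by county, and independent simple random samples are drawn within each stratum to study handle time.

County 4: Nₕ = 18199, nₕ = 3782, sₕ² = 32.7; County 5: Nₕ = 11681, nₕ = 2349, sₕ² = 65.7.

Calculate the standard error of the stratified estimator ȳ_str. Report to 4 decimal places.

Var(ȳ_str) = Σₕ Wₕ²(1 − fₕ)sₕ²/nₕ with Wₕ = Nₕ/N, N = 29880.
County 4: Wₕ = 0.60906961; term = 0.60906961²·(1 − 0.20781362)·32.7/3782 = 0.0025408994.
County 5: Wₕ = 0.39093039; term = 0.39093039²·(1 − 0.20109580)·65.7/2349 = 0.0034148837.
Sum = 0.0059557831.
SE = √(0.0059557831) = 0.0772.

0.0772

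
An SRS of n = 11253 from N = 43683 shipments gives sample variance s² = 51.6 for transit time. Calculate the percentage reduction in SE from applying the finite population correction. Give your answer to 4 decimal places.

f = n/N = 11253/43683 = 0.25760593.
SE_no-fpc = √(s²/n) = 0.067715906; SE_fpc = √((1−f)s²/n) = 0.058345577.
Ratio = √(1−f) = 0.86162293. Reduction = 100·(1 − 0.86162293) = 13.8377%.

13.8377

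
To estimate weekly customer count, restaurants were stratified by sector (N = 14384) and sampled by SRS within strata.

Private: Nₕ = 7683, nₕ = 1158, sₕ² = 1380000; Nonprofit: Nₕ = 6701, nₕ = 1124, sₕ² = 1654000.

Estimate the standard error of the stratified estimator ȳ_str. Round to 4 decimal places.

Var(ȳ_str) = Σₕ Wₕ²(1 − fₕ)sₕ²/nₕ with Wₕ = Nₕ/N, N = 14384.
Private: Wₕ = 0.53413515; term = 0.53413515²·(1 − 0.15072237)·1380000/1158 = 288.75036.
Nonprofit: Wₕ = 0.46586485; term = 0.46586485²·(1 − 0.16773616)·1654000/1124 = 265.79702.
Sum = 554.54738.
SE = √(554.54738) = 23.5488.

23.5488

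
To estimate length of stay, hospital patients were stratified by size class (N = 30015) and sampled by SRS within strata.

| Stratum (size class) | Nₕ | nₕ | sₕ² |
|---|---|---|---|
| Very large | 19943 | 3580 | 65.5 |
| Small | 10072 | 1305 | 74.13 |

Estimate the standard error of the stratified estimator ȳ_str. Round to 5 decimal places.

Var(ȳ_str) = Σₕ Wₕ²(1 − fₕ)sₕ²/nₕ with Wₕ = Nₕ/N, N = 30015.
Very large: Wₕ = 0.66443445; term = 0.66443445²·(1 − 0.17951161)·65.5/3580 = 0.0066272751.
Small: Wₕ = 0.33556555; term = 0.33556555²·(1 − 0.12956712)·74.13/1305 = 0.0055676704.
Sum = 0.012194946.
SE = √(0.012194946) = 0.11043.

0.11043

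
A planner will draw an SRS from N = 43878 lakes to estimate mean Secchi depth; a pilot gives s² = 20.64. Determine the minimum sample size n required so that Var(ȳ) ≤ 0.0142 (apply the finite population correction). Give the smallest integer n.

Without fpc, n₀ = s²/D = 20.64/0.0142 = 1453.5211.
With fpc, (1 − n/N)·s²/n ≤ D requires n ≥ n₀/(1 + n₀/N) = 1453.5211/(1 + 1453.5211/43878) = 1406.9150.
Rounding up, n = 1407.

1407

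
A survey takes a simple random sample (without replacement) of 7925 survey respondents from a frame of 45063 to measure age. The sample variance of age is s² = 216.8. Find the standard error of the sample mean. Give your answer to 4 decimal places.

Under SRS without replacement, Var(ȳ) = (1 − f)·s²/n with f = n/N = 7925/45063 = 0.17586490.
Var(ȳ) = (1 − 0.17586490)·216.8/7925 = 0.82413510·0.027356467 = 0.022545425.
SE(ȳ) = √(0.022545425) = 0.1502.

0.1502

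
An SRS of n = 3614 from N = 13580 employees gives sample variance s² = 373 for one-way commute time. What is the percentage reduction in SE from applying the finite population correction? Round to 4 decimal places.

14.3336

f = n/N = 3614/13580 = 0.26612666.
SE_no-fpc = √(s²/n) = 0.32126273; SE_fpc = √((1−f)s²/n) = 0.27521424.
Ratio = √(1−f) = 0.85666408. Reduction = 100·(1 − 0.85666408) = 14.3336%.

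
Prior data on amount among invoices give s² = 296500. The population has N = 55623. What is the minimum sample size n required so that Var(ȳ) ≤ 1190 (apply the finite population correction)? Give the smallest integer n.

249

Without fpc, n₀ = s²/D = 296500/1190 = 249.1597.
With fpc, (1 − n/N)·s²/n ≤ D requires n ≥ n₀/(1 + n₀/N) = 249.1597/(1 + 249.1597/55623) = 248.0486.
Rounding up, n = 249.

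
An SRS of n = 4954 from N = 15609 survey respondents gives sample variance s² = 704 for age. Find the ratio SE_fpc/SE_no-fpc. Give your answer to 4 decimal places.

0.8262

f = n/N = 4954/15609 = 0.31738100.
SE_no-fpc = √(s²/n) = 0.37697134; SE_fpc = √((1−f)s²/n) = 0.31145658.
Ratio = √(1−f) = 0.82620760.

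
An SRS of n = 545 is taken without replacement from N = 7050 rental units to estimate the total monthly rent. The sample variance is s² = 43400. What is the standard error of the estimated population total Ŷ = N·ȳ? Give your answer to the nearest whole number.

Var(Ŷ) = N²·Var(ȳ) = N²·(1 − n/N)·s²/n.
f = 545/7050 = 0.07730496; Var(ȳ) = 0.92269504·43400/545 = 73.476999.
Var(Ŷ) = 7050² · 73.476999 = 3.6519905 × 10^9.
SE(Ŷ) = √(3.6519905 × 10^9) = 60432.

60432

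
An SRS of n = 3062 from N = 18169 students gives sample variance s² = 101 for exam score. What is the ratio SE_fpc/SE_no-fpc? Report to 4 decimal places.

0.9119

f = n/N = 3062/18169 = 0.16852881.
SE_no-fpc = √(s²/n) = 0.18161767; SE_fpc = √((1−f)s²/n) = 0.16560815.
Ratio = √(1−f) = 0.91185042.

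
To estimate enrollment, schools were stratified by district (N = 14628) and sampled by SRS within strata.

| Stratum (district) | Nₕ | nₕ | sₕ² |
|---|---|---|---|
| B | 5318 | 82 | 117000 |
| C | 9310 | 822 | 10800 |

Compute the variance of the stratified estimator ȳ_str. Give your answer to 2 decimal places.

Var(ȳ_str) = Σₕ Wₕ²(1 − fₕ)sₕ²/nₕ with Wₕ = Nₕ/N, N = 14628.
B: Wₕ = 0.36354936; term = 0.36354936²·(1 − 0.01541933)·117000/82 = 185.67357.
C: Wₕ = 0.63645064; term = 0.63645064²·(1 − 0.08829216)·10800/822 = 4.852182.
Sum = 190.52575.

190.53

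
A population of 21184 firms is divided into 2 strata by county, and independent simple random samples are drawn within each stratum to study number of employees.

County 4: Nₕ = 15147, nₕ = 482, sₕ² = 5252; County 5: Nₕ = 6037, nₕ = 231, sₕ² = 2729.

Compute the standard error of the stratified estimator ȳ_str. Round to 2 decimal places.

Var(ȳ_str) = Σₕ Wₕ²(1 − fₕ)sₕ²/nₕ with Wₕ = Nₕ/N, N = 21184.
County 4: Wₕ = 0.71502077; term = 0.71502077²·(1 − 0.03182148)·5252/482 = 5.3934969.
County 5: Wₕ = 0.28497923; term = 0.28497923²·(1 − 0.03826404)·2729/231 = 0.92272827.
Sum = 6.3162252.
SE = √(6.3162252) = 2.51.

2.51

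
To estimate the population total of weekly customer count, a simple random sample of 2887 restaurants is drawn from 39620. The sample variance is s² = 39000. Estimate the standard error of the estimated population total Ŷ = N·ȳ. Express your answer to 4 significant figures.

140200

Var(Ŷ) = N²·Var(ȳ) = N²·(1 − n/N)·s²/n.
f = 2887/39620 = 0.07286724; Var(ȳ) = 0.92713276·39000/2887 = 12.524481.
Var(Ŷ) = 39620² · 12.524481 = 1.9660234 × 10^10.
SE(Ŷ) = √(1.9660234 × 10^10) = 140200.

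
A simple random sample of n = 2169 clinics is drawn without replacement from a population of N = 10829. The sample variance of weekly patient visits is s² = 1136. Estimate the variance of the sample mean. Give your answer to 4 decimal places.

Under SRS without replacement, Var(ȳ) = (1 − f)·s²/n with f = n/N = 2169/10829 = 0.20029550.
Var(ȳ) = (1 − 0.20029550)·1136/2169 = 0.79970450·0.52374366 = 0.41884016.

0.4188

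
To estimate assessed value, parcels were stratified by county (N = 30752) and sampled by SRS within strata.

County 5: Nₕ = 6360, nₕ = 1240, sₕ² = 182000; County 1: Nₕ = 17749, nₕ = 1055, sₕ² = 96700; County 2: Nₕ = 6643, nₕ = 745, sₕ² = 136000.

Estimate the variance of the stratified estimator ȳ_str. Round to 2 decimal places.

41.34

Var(ȳ_str) = Σₕ Wₕ²(1 − fₕ)sₕ²/nₕ with Wₕ = Nₕ/N, N = 30752.
County 5: Wₕ = 0.20681582; term = 0.20681582²·(1 − 0.19496855)·182000/1240 = 5.0539396.
County 1: Wₕ = 0.57716571; term = 0.57716571²·(1 − 0.05943997)·96700/1055 = 28.718489.
County 2: Wₕ = 0.21601847; term = 0.21601847²·(1 − 0.11214813)·136000/745 = 7.5631885.
Sum = 41.335617.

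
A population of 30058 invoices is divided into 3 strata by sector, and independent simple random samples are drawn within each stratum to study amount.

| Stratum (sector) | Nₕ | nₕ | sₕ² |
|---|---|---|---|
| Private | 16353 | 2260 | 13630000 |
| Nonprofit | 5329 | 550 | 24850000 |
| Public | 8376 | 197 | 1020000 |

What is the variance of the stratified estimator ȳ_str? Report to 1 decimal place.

3204.6

Var(ȳ_str) = Σₕ Wₕ²(1 − fₕ)sₕ²/nₕ with Wₕ = Nₕ/N, N = 30058.
Private: Wₕ = 0.54404817; term = 0.54404817²·(1 − 0.13820094)·13630000/2260 = 1538.396.
Nonprofit: Wₕ = 0.17729057; term = 0.17729057²·(1 − 0.10320886)·24850000/550 = 1273.5802.
Public: Wₕ = 0.27866125; term = 0.27866125²·(1 − 0.02351958)·1020000/197 = 392.60033.
Sum = 3204.5765.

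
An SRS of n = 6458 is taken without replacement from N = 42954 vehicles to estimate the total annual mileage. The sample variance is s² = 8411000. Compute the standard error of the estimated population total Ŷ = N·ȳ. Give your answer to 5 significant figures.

Var(Ŷ) = N²·Var(ȳ) = N²·(1 − n/N)·s²/n.
f = 6458/42954 = 0.15034688; Var(ȳ) = 0.84965312·8411000/6458 = 1106.6015.
Var(Ŷ) = 42954² · 1106.6015 = 2.0417308 × 10^12.
SE(Ŷ) = √(2.0417308 × 10^12) = 1.4289 × 10^6.

1.4289 × 10^6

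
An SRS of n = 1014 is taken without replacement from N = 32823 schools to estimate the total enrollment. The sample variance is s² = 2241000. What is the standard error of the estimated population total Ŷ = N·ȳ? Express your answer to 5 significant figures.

1.5190 × 10^6

Var(Ŷ) = N²·Var(ȳ) = N²·(1 − n/N)·s²/n.
f = 1014/32823 = 0.03089297; Var(ȳ) = 0.96910703·2241000/1014 = 2141.7839.
Var(Ŷ) = 32823² · 2141.7839 = 2.3074494 × 10^12.
SE(Ŷ) = √(2.3074494 × 10^12) = 1.5190 × 10^6.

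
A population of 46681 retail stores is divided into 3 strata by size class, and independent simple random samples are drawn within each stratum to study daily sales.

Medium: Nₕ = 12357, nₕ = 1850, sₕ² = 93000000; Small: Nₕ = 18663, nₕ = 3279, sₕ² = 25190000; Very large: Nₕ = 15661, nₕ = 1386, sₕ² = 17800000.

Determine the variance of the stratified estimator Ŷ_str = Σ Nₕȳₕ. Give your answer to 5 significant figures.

1.1604 × 10^13

Var(Ŷ_str) = Σₕ Nₕ²(1 − fₕ)sₕ²/nₕ.
Medium: 12357²·(1 − 1850/12357)·93000000/1850 = 6.5268405 × 10^12.
Small: 18663²·(1 − 3279/18663)·25190000/3279 = 2.2056545 × 10^12.
Very large: 15661²·(1 − 1386/15661)·17800000/1386 = 2.8711268 × 10^12.
Sum = 1.1603622 × 10^13.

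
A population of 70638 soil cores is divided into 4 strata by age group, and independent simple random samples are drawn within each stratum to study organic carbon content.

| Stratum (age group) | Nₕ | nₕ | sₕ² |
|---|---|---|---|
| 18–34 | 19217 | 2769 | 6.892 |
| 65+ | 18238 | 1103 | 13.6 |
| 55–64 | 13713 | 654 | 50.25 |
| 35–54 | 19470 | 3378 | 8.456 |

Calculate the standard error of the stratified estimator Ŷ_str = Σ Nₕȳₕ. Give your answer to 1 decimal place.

4379.9

Var(Ŷ_str) = Σₕ Nₕ²(1 − fₕ)sₕ²/nₕ.
18–34: 19217²·(1 − 2769/19217)·6.892/2769 = 786721.47.
65+: 18238²·(1 − 1103/18238)·13.6/1103 = 3.8532281 × 10^6.
55–64: 13713²·(1 − 654/13713)·50.25/654 = 1.3759439 × 10^7.
35–54: 19470²·(1 − 3378/19470)·8.456/3378 = 784298.36.
Sum = 1.9183687 × 10^7.
SE = √(1.9183687 × 10^7) = 4379.9.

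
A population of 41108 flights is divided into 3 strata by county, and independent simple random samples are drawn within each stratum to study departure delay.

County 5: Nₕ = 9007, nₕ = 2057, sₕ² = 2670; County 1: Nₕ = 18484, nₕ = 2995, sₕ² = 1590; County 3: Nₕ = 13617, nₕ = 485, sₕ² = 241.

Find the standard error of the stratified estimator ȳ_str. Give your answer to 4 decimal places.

0.4366

Var(ȳ_str) = Σₕ Wₕ²(1 − fₕ)sₕ²/nₕ with Wₕ = Nₕ/N, N = 41108.
County 5: Wₕ = 0.21910577; term = 0.21910577²·(1 − 0.22837793)·2670/2057 = 0.048082744.
County 1: Wₕ = 0.44964484; term = 0.44964484²·(1 − 0.16203203)·1590/2995 = 0.089942911.
County 3: Wₕ = 0.33124939; term = 0.33124939²·(1 − 0.03561724)·241/485 = 0.052581736.
Sum = 0.19060739.
SE = √(0.19060739) = 0.4366.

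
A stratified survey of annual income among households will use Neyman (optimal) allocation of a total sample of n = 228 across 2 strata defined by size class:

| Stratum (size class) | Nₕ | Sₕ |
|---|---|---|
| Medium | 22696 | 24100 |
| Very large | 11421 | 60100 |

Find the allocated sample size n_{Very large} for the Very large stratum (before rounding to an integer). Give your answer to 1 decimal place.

Neyman allocation: nₕ = n·NₕSₕ / Σⱼ NⱼSⱼ.
Σ NⱼSⱼ = 22696·24100 + 11421·60100 = 1.2333757 × 10^9.
n_{Very large} = 228·11421·60100 / (1.2333757 × 10^9) = 126.9.

126.9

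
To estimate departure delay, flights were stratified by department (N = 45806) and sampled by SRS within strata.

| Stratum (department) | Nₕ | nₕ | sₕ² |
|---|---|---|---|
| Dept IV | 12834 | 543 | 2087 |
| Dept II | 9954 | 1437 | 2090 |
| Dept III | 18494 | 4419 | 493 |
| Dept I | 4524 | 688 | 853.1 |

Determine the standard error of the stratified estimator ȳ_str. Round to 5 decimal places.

0.60977

Var(ȳ_str) = Σₕ Wₕ²(1 − fₕ)sₕ²/nₕ with Wₕ = Nₕ/N, N = 45806.
Dept IV: Wₕ = 0.28018164; term = 0.28018164²·(1 − 0.04230949)·2087/543 = 0.28895295.
Dept II: Wₕ = 0.21730778; term = 0.21730778²·(1 − 0.14436407)·2090/1437 = 0.058766397.
Dept III: Wₕ = 0.40374623; term = 0.40374623²·(1 − 0.23894236)·493/4419 = 0.01384068.
Dept I: Wₕ = 0.09876435; term = 0.09876435²·(1 − 0.15207781)·853.1/688 = 0.010255763.
Sum = 0.37181579.
SE = √(0.37181579) = 0.60977.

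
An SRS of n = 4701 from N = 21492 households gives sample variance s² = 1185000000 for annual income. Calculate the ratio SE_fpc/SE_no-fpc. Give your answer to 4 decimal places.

f = n/N = 4701/21492 = 0.21873255.
SE_no-fpc = √(s²/n) = 502.06974; SE_fpc = √((1−f)s²/n) = 443.77611.
Ratio = √(1−f) = 0.88389335.

0.8839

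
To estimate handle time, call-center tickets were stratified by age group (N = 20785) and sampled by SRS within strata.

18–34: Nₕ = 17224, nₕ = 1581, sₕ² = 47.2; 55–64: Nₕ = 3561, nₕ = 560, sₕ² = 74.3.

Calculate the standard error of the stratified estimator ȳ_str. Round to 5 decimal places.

Var(ȳ_str) = Σₕ Wₕ²(1 − fₕ)sₕ²/nₕ with Wₕ = Nₕ/N, N = 20785.
18–34: Wₕ = 0.82867452; term = 0.82867452²·(1 − 0.09179052)·47.2/1581 = 0.018619334.
55–64: Wₕ = 0.17132548; term = 0.17132548²·(1 − 0.15725920)·74.3/560 = 0.0032820009.
Sum = 0.021901335.
SE = √(0.021901335) = 0.14799.

0.14799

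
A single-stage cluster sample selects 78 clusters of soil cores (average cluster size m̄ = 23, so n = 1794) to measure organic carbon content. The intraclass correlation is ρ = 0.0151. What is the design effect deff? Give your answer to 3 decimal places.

1.332

deff = 1 + (23 − 1)·0.0151 = 1 + 0.3322 = 1.3322.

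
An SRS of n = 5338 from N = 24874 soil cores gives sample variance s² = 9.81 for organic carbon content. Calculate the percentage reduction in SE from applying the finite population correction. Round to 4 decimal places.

11.3773

f = n/N = 5338/24874 = 0.21460159.
SE_no-fpc = √(s²/n) = 0.042869184; SE_fpc = √((1−f)s²/n) = 0.037991831.
Ratio = √(1−f) = 0.88622706. Reduction = 100·(1 − 0.88622706) = 11.3773%.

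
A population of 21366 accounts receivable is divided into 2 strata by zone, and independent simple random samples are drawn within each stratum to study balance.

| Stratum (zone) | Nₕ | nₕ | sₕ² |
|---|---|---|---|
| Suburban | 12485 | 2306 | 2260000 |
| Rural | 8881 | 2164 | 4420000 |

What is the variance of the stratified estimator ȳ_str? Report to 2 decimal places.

539.74

Var(ȳ_str) = Σₕ Wₕ²(1 − fₕ)sₕ²/nₕ with Wₕ = Nₕ/N, N = 21366.
Suburban: Wₕ = 0.58433960; term = 0.58433960²·(1 − 0.18470164)·2260000/2306 = 272.83265.
Rural: Wₕ = 0.41566040; term = 0.41566040²·(1 − 0.24366625)·4420000/2164 = 266.90443.
Sum = 539.73708.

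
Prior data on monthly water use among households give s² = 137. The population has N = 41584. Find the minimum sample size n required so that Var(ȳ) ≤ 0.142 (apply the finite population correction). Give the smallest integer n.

Without fpc, n₀ = s²/D = 137/0.142 = 964.7887.
With fpc, (1 − n/N)·s²/n ≤ D requires n ≥ n₀/(1 + n₀/N) = 964.7887/(1 + 964.7887/41584) = 942.9122.
Rounding up, n = 943.

943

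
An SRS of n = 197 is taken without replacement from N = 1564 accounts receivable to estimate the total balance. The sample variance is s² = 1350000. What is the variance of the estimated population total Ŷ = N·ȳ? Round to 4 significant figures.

Var(Ŷ) = N²·Var(ȳ) = N²·(1 − n/N)·s²/n.
f = 197/1564 = 0.12595908; Var(ȳ) = 0.87404092·1350000/197 = 5989.6205.
Var(Ŷ) = 1564² · 5989.6205 = 1.4651187 × 10^10.

1.465 × 10^10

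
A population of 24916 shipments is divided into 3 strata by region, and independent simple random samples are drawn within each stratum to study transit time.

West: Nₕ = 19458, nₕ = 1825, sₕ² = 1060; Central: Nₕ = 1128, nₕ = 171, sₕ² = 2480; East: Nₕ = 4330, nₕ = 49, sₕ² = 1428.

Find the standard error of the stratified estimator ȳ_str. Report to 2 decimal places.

1.10

Var(ȳ_str) = Σₕ Wₕ²(1 − fₕ)sₕ²/nₕ with Wₕ = Nₕ/N, N = 24916.
West: Wₕ = 0.78094397; term = 0.78094397²·(1 − 0.09379176)·1060/1825 = 0.32100423.
Central: Wₕ = 0.04527211; term = 0.04527211²·(1 − 0.15159574)·2480/171 = 0.025218541.
East: Wₕ = 0.17378391; term = 0.17378391²·(1 − 0.01131640)·1428/49 = 0.87017902.
Sum = 1.2164018.
SE = √(1.2164018) = 1.10.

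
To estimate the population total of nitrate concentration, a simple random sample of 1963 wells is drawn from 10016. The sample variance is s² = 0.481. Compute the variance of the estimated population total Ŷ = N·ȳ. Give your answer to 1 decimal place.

Var(Ŷ) = N²·Var(ȳ) = N²·(1 − n/N)·s²/n.
f = 1963/10016 = 0.19598642; Var(ȳ) = 0.80401358·0.481/1963 = 1.9700995 × 10^-4.
Var(Ŷ) = 10016² · (1.9700995 × 10^-4) = 19764.089.

19764.1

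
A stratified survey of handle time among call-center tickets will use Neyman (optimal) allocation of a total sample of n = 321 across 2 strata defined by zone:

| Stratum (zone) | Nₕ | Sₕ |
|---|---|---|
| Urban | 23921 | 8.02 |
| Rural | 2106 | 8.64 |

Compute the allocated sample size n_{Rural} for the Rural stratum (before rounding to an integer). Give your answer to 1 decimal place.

Neyman allocation: nₕ = n·NₕSₕ / Σⱼ NⱼSⱼ.
Σ NⱼSⱼ = 23921·8.02 + 2106·8.64 = 210042.26.
n_{Rural} = 321·2106·8.64 / 210042.26 = 27.8.

27.8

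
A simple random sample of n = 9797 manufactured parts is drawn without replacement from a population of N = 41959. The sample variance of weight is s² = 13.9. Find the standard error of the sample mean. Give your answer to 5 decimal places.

0.03298

Under SRS without replacement, Var(ȳ) = (1 − f)·s²/n with f = n/N = 9797/41959 = 0.23348984.
Var(ȳ) = (1 − 0.23348984)·13.9/9797 = 0.76651016·0.0014188017 = 0.0010875259.
SE(ȳ) = √(0.0010875259) = 0.03298.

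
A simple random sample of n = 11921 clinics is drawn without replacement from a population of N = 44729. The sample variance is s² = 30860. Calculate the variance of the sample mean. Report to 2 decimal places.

1.90

Under SRS without replacement, Var(ȳ) = (1 − f)·s²/n with f = n/N = 11921/44729 = 0.26651613.
Var(ȳ) = (1 − 0.26651613)·30860/11921 = 0.73348387·2.588709 = 1.8987763.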